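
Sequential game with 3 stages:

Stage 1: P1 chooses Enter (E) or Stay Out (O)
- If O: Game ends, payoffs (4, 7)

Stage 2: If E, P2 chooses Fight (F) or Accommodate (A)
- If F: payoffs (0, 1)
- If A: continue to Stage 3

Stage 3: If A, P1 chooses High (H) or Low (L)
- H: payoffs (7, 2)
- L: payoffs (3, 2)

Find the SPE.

SPE: (E, A, H); Outcome (7, 2)

Work:
Stage 3: P1 chooses H (7 vs 3)
Stage 2: P2: F->1, A->2 (anticipating H). Choose A
Stage 1: P1: O->4, E->7 (anticipating A, H). Choose E
SPE path: E -> A -> H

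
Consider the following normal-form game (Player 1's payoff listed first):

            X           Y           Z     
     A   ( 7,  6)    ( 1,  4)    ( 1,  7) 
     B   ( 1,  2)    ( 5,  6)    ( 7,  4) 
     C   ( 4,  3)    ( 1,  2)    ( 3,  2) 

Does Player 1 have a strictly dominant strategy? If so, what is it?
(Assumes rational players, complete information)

No strictly dominant strategy exists for Player 1

Work:
A strategy strictly dominates another if it gives a strictly higher payoff against every opponent action. Compare each pair of P1's strategies column-by-column:
  A vs B: [7 vs 1, 1 vs 5, 1 vs 7] → A does not strictly dominate B (column Y: 1 ≤ 5)
  A vs C: [7 vs 4, 1 vs 1, 1 vs 3] → A does not strictly dominate C (column Y: 1 ≤ 1)
  B vs A: [1 vs 7, 5 vs 1, 7 vs 1] → B does not strictly dominate A (column X: 1 ≤ 7)
  B vs C: [1 vs 4, 5 vs 1, 7 vs 3] → B does not strictly dominate C (column X: 1 ≤ 4)
  C vs A: [4 vs 7, 1 vs 1, 3 vs 1] → C does not strictly dominate A (column X: 4 ≤ 7)
  C vs B: [4 vs 1, 1 vs 5, 3 vs 7] → C does not strictly dominate B (column Y: 1 ≤ 5)
No single strategy strictly dominates all others → no strictly dominant strategy.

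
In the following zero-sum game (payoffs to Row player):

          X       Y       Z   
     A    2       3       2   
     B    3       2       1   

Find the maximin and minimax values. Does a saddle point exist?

Maximin = 2, Minimax = 2, Saddle: True

Work:
Row minimums: [2, 1] → maximin = 2
Column maximums: [3, 3, 2] → minimax = 2
Saddle point exists! Game value = 2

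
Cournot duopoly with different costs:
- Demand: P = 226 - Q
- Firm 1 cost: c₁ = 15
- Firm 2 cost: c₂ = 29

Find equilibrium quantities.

q₁* = 75.0, q₂* = 61.0

Work:
Reaction: q₁ = (226 - 15 - q₂)/2
Reaction: q₂ = (226 - 29 - q₁)/2
Solve simultaneously:
q₁* = (226 - 2×15 + 29)/3 = 75.0
q₂* = (226 - 2×29 + 15)/3 = 61.0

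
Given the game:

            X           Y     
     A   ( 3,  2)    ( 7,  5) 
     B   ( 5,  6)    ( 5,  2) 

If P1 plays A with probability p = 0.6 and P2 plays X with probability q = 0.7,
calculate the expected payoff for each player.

E[P1] = 4.52, E[P2] = 3.66

Work:
E[P1] = p·q·π₁(A,X) + p·(1-q)·π₁(A,Y) + (1-p)·q·π₁(B,X) + (1-p)·(1-q)·π₁(B,Y)
= 0.6·0.7·3 + 0.6·0.3·7 + 0.4·0.7·5 + 0.4·0.3·5
= 4.52

E[P2] = 3.66 (similar calculation)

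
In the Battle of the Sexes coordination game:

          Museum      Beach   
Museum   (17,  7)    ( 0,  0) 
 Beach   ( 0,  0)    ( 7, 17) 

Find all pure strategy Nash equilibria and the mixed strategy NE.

Pure NE: (Museum, Museum) and (Beach, Beach); Mixed NE: p = 0.7083, q = 0.2917

Work:
Check pure NE:
(Museum, Museum): (17, 7) - no unilateral deviation beneficial
(Beach, Beach): (7, 17) - no unilateral deviation beneficial
Mixed NE: P1 plays Museum with p = 0.7083, P2 plays Museum with q = 0.2917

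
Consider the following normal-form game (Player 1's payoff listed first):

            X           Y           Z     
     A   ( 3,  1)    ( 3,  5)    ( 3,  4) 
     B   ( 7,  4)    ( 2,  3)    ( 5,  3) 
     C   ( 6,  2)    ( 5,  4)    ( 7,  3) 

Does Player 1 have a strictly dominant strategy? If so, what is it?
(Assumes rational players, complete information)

No strictly dominant strategy exists for Player 1

Work:
A strategy strictly dominates another if it gives a strictly higher payoff against every opponent action. Compare each pair of P1's strategies column-by-column:
  A vs B: [3 vs 7, 3 vs 2, 3 vs 5] → A does not strictly dominate B (column X: 3 ≤ 7)
  A vs C: [3 vs 6, 3 vs 5, 3 vs 7] → A does not strictly dominate C (column X: 3 ≤ 6)
  B vs A: [7 vs 3, 2 vs 3, 5 vs 3] → B does not strictly dominate A (column Y: 2 ≤ 3)
  B vs C: [7 vs 6, 2 vs 5, 5 vs 7] → B does not strictly dominate C (column Y: 2 ≤ 5)
  C vs A: [6 vs 3, 5 vs 3, 7 vs 3] → C strictly dominates A
  C vs B: [6 vs 7, 5 vs 2, 7 vs 5] → C does not strictly dominate B (column X: 6 ≤ 7)
No single strategy strictly dominates all others → no strictly dominant strategy.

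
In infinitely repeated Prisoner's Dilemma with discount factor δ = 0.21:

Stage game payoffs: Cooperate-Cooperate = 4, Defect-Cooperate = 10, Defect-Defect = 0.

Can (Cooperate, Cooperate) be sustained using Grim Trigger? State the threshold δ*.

δ* = 0.6; since δ = 0.21 < 0.6, cooperation cannot be sustained

Work:
For Grim Trigger:
Cooperate forever: 4/(1-δ)
Defect then punished: 10 + 0·δ/(1-δ)
Need: 4/(1-δ) ≥ 10 + 0·δ/(1-δ)
Solving: δ ≥ (T-R)/(T-P) = (10-4)/(10-0) = 0.6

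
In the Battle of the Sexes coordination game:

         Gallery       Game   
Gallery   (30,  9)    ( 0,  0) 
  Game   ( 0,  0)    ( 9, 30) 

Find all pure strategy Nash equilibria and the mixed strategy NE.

Pure NE: (Gallery, Gallery) and (Game, Game); Mixed NE: p = 0.7692, q = 0.2308

Work:
Check pure NE:
(Gallery, Gallery): (30, 9) - no unilateral deviation beneficial
(Game, Game): (9, 30) - no unilateral deviation beneficial
Mixed NE: P1 plays Gallery with p = 0.7692, P2 plays Gallery with q = 0.2308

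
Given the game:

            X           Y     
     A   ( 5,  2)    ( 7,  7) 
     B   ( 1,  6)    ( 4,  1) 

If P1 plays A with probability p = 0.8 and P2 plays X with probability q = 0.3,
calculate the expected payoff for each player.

E[P1] = 5.74, E[P2] = 4.9

Work:
E[P1] = p·q·π₁(A,X) + p·(1-q)·π₁(A,Y) + (1-p)·q·π₁(B,X) + (1-p)·(1-q)·π₁(B,Y)
= 0.8·0.3·5 + 0.8·0.7·7 + 0.2·0.3·1 + 0.2·0.7·4
= 5.74

E[P2] = 4.9 (similar calculation)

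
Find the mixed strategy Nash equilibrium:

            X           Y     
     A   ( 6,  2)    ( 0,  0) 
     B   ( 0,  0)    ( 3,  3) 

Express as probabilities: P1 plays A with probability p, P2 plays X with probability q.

p = 0.6, q = 0.3333

Work:
Find probabilities that make opponent indifferent:
P2 chooses q to make P1 indifferent between A and B
P1 chooses p to make P2 indifferent between X and Y
Mixed NE: P1 plays (A: 0.6, B: 0.4), P2 plays (X: 0.3333, Y: 0.6667)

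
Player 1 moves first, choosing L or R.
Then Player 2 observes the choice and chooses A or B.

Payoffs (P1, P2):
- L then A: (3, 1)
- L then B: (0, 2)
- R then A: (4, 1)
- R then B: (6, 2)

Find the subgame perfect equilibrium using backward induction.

P1 plays R, P2 plays B after L and B after R; Payoff (6, 2)

Work:
Backward induction:
After L: P2 chooses B → P1 gets 0
After R: P2 chooses B → P1 gets 6
P1 chooses R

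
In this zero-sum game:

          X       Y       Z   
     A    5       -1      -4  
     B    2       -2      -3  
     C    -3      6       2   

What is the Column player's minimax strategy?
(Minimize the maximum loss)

Column should play Z, value = 2

Work:
Column player minimizes Row's maximum payoff:
Column X: max payoff to Row = 5
Column Y: max payoff to Row = 6
Column Z: max payoff to Row = 2
Minimum is 2, achieved by column Z.
Minimax strategy: Z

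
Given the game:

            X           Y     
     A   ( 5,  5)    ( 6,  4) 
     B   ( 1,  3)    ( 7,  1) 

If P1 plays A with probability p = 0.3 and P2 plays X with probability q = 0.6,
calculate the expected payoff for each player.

E[P1] = 4.0, E[P2] = 2.92

Work:
E[P1] = p·q·π₁(A,X) + p·(1-q)·π₁(A,Y) + (1-p)·q·π₁(B,X) + (1-p)·(1-q)·π₁(B,Y)
= 0.3·0.6·5 + 0.3·0.4·6 + 0.7·0.6·1 + 0.7·0.4·7
= 4.0

E[P2] = 2.92 (similar calculation)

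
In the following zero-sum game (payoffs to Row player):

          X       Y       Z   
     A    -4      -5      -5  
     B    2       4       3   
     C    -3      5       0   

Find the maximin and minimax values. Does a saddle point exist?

Maximin = 2, Minimax = 2, Saddle: True

Work:
Row minimums: [-5, 2, -3] → maximin = 2
Column maximums: [2, 5, 3] → minimax = 2
Saddle point exists! Game value = 2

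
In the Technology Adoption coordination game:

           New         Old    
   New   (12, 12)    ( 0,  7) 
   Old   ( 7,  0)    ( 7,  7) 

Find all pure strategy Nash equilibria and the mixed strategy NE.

Pure NE: (New, New) and (Old, Old); Mixed NE: p = 0.5833, q = 0.5833

Work:
Check pure NE:
(New, New): (12, 12) - no unilateral deviation beneficial
(Old, Old): (7, 7) - no unilateral deviation beneficial
Mixed NE: P1 plays New with p = 0.5833, P2 plays New with q = 0.5833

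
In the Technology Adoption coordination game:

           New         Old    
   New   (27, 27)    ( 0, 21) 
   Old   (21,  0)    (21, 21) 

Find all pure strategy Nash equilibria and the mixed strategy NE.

Pure NE: (New, New) and (Old, Old); Mixed NE: p = 0.7778, q = 0.7778

Work:
Check pure NE:
(New, New): (27, 27) - no unilateral deviation beneficial
(Old, Old): (21, 21) - no unilateral deviation beneficial
Mixed NE: P1 plays New with p = 0.7778, P2 plays New with q = 0.7778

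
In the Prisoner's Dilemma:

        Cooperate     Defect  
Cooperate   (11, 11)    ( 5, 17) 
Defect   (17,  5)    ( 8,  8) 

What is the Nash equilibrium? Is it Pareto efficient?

(Defect, Defect) is NE; not Pareto efficient

Work:
Defect dominates Cooperate for both players:
If P2 cooperates: Defect (17) > Cooperate (11)
If P2 defects: Defect (8) > Cooperate (5)
NE: (Defect, Defect) with payoff (8, 8)
But (Cooperate, Cooperate) = (11, 11) Pareto dominates (8, 8)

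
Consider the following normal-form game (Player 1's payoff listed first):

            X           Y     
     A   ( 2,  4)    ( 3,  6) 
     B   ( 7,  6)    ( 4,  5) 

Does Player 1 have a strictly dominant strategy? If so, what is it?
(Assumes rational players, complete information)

Yes, Player 1's strictly dominant strategy is B

Work:
A strategy strictly dominates another if it gives a strictly higher payoff against every opponent action. Compare each pair of P1's strategies column-by-column:
  A vs B: [2 vs 7, 3 vs 4] → A does not strictly dominate B (column X: 2 ≤ 7)
  B vs A: [7 vs 2, 4 vs 3] → B strictly dominates A
B strictly dominates every other strategy → strictly dominant.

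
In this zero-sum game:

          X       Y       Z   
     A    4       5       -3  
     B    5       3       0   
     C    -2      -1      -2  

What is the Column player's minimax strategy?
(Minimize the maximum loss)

Column should play Z, value = 0

Work:
Column player minimizes Row's maximum payoff:
Column X: max payoff to Row = 5
Column Y: max payoff to Row = 5
Column Z: max payoff to Row = 0
Minimum is 0, achieved by column Z.
Minimax strategy: Z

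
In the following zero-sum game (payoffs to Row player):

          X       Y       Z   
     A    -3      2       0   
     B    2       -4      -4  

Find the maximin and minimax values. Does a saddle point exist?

Maximin = -3, Minimax = 0, Saddle: False

Work:
Row minimums: [-3, -4] → maximin = -3
Column maximums: [2, 2, 0] → minimax = 0
No saddle point (maximin ≠ minimax). Mixed strategy needed.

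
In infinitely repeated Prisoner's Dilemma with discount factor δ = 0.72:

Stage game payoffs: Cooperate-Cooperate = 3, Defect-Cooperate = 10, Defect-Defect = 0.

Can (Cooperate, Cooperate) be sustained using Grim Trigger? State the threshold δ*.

δ* = 0.7; since δ = 0.72 ≥ 0.7, cooperation can be sustained

Work:
For Grim Trigger:
Cooperate forever: 3/(1-δ)
Defect then punished: 10 + 0·δ/(1-δ)
Need: 3/(1-δ) ≥ 10 + 0·δ/(1-δ)
Solving: δ ≥ (T-R)/(T-P) = (10-3)/(10-0) = 0.7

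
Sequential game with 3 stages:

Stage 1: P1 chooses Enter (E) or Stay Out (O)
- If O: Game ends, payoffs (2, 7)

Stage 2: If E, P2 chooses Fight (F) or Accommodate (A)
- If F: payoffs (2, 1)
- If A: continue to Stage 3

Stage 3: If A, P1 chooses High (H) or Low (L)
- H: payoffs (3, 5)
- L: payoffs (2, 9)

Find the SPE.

SPE: (E, A, H); Outcome (3, 5)

Work:
Stage 3: P1 chooses H (3 vs 2)
Stage 2: P2: F->1, A->5 (anticipating H). Choose A
Stage 1: P1: O->2, E->3 (anticipating A, H). Choose E
SPE path: E -> A -> H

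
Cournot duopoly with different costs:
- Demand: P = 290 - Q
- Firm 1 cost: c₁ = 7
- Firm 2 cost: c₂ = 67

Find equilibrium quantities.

q₁* = 114.33, q₂* = 54.33

Work:
Reaction: q₁ = (290 - 7 - q₂)/2
Reaction: q₂ = (290 - 67 - q₁)/2
Solve simultaneously:
q₁* = (290 - 2×7 + 67)/3 = 114.33
q₂* = (290 - 2×67 + 7)/3 = 54.33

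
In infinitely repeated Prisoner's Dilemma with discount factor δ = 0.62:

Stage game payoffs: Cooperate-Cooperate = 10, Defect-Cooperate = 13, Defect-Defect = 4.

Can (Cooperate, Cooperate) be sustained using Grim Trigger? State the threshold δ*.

δ* = 0.3333; since δ = 0.62 ≥ 0.3333, cooperation can be sustained

Work:
For Grim Trigger:
Cooperate forever: 10/(1-δ)
Defect then punished: 13 + 4·δ/(1-δ)
Need: 10/(1-δ) ≥ 13 + 4·δ/(1-δ)
Solving: δ ≥ (T-R)/(T-P) = (13-10)/(13-4) = 0.3333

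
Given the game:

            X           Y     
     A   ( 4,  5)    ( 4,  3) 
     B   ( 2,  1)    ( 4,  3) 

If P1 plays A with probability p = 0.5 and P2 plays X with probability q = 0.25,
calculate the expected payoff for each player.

E[P1] = 3.75, E[P2] = 3.0

Work:
E[P1] = p·q·π₁(A,X) + p·(1-q)·π₁(A,Y) + (1-p)·q·π₁(B,X) + (1-p)·(1-q)·π₁(B,Y)
= 0.5·0.25·4 + 0.5·0.75·4 + 0.5·0.25·2 + 0.5·0.75·4
= 3.75

E[P2] = 3.0 (similar calculation)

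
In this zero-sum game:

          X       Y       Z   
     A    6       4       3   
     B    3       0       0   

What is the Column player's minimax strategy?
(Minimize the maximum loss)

Column should play Z, value = 3

Work:
Column player minimizes Row's maximum payoff:
Column X: max payoff to Row = 6
Column Y: max payoff to Row = 4
Column Z: max payoff to Row = 3
Minimum is 3, achieved by column Z.
Minimax strategy: Z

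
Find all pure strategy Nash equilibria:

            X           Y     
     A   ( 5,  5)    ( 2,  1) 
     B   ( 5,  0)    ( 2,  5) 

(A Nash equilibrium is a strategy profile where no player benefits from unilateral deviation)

Nash equilibrium: (A, X), (B, Y)

Work:
Best responses:
  P1 vs X: payoffs [5, 5] → best response A/B (payoff 5)
  P1 vs Y: payoffs [2, 2] → best response A/B (payoff 2)
  P2 vs A: payoffs [5, 1] → best response X (payoff 5)
  P2 vs B: payoffs [0, 5] → best response Y (payoff 5)
Mutual best responses: (A,X), (B,Y) → Nash equilibria.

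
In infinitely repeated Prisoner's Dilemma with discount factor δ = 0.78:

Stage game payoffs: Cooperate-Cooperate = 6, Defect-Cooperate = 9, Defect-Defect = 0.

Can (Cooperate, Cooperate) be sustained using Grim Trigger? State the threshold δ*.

δ* = 0.3333; since δ = 0.78 ≥ 0.3333, cooperation can be sustained

Work:
For Grim Trigger:
Cooperate forever: 6/(1-δ)
Defect then punished: 9 + 0·δ/(1-δ)
Need: 6/(1-δ) ≥ 9 + 0·δ/(1-δ)
Solving: δ ≥ (T-R)/(T-P) = (9-6)/(9-0) = 0.3333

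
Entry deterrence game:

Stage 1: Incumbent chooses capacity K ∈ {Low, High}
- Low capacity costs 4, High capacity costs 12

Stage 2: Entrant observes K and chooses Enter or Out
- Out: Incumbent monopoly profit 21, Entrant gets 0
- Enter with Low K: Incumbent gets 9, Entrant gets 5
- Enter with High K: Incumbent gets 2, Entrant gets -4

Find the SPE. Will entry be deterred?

SPE: (High, Enter|Low, Out|High); Entry deterred. Incumbent net profit = 9

Work:
After Low K: Entrant enters (5 > 0)
After High K: Entrant stays out (-4 < 0)
Incumbent: Low → 9−4=5, High → 21−12=9
Incumbent chooses High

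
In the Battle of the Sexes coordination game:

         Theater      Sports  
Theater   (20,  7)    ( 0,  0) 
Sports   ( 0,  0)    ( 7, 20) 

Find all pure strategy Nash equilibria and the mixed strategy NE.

Pure NE: (Theater, Theater) and (Sports, Sports); Mixed NE: p = 0.7407, q = 0.2593

Work:
Check pure NE:
(Theater, Theater): (20, 7) - no unilateral deviation beneficial
(Sports, Sports): (7, 20) - no unilateral deviation beneficial
Mixed NE: P1 plays Theater with p = 0.7407, P2 plays Theater with q = 0.2593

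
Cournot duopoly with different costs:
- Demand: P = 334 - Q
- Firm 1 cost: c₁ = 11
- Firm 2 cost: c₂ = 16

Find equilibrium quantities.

q₁* = 109.33, q₂* = 104.33

Work:
Reaction: q₁ = (334 - 11 - q₂)/2
Reaction: q₂ = (334 - 16 - q₁)/2
Solve simultaneously:
q₁* = (334 - 2×11 + 16)/3 = 109.33
q₂* = (334 - 2×16 + 11)/3 = 104.33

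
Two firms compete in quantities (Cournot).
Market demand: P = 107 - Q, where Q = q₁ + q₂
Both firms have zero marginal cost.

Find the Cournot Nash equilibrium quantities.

q₁* = q₂* = 35.67; P* = 35.67

Work:
Profit: π_i = P·q_i = (a - q_i - q_j)·q_i
FOC: ∂π_i/∂q_i = a - 2q_i - q_j = 0
Reaction function: q_i = (107 - q_j)/2
Symmetry: q* = 107/3 = 35.67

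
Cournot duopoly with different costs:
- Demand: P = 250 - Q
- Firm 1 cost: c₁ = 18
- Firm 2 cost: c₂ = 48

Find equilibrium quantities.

q₁* = 87.33, q₂* = 57.33

Work:
Reaction: q₁ = (250 - 18 - q₂)/2
Reaction: q₂ = (250 - 48 - q₁)/2
Solve simultaneously:
q₁* = (250 - 2×18 + 48)/3 = 87.33
q₂* = (250 - 2×48 + 18)/3 = 57.33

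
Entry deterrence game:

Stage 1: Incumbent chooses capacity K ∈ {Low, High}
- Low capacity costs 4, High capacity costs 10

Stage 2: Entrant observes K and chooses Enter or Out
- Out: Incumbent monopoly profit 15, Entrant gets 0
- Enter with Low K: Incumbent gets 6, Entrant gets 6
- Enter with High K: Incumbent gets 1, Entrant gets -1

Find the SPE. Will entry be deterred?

SPE: (High, Enter|Low, Out|High); Entry deterred. Incumbent net profit = 5

Work:
After Low K: Entrant enters (6 > 0)
After High K: Entrant stays out (-1 < 0)
Incumbent: Low → 6−4=2, High → 15−10=5
Incumbent chooses High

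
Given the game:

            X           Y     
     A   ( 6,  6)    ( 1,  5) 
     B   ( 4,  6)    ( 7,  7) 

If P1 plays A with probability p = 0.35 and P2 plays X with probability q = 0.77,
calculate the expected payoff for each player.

E[P1] = 4.746, E[P2] = 6.069

Work:
E[P1] = p·q·π₁(A,X) + p·(1-q)·π₁(A,Y) + (1-p)·q·π₁(B,X) + (1-p)·(1-q)·π₁(B,Y)
= 0.35·0.77·6 + 0.35·0.23·1 + 0.65·0.77·4 + 0.65·0.23·7
= 4.746

E[P2] = 6.069 (similar calculation)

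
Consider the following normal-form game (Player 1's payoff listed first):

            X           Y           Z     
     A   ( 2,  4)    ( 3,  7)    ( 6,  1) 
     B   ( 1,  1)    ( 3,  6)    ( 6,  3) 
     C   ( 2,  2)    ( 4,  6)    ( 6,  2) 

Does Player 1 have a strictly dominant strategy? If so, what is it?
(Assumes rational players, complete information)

No strictly dominant strategy exists for Player 1

Work:
A strategy strictly dominates another if it gives a strictly higher payoff against every opponent action. Compare each pair of P1's strategies column-by-column:
  A vs B: [2 vs 1, 3 vs 3, 6 vs 6] → A does not strictly dominate B (column Y: 3 ≤ 3)
  A vs C: [2 vs 2, 3 vs 4, 6 vs 6] → A does not strictly dominate C (column X: 2 ≤ 2)
  B vs A: [1 vs 2, 3 vs 3, 6 vs 6] → B does not strictly dominate A (column X: 1 ≤ 2)
  B vs C: [1 vs 2, 3 vs 4, 6 vs 6] → B does not strictly dominate C (column X: 1 ≤ 2)
  C vs A: [2 vs 2, 4 vs 3, 6 vs 6] → C does not strictly dominate A (column X: 2 ≤ 2)
  C vs B: [2 vs 1, 4 vs 3, 6 vs 6] → C does not strictly dominate B (column Z: 6 ≤ 6)
No single strategy strictly dominates all others → no strictly dominant strategy.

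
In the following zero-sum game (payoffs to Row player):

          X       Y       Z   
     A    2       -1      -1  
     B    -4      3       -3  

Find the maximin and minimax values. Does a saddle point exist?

Maximin = -1, Minimax = -1, Saddle: True

Work:
Row minimums: [-1, -4] → maximin = -1
Column maximums: [2, 3, -1] → minimax = -1
Saddle point exists! Game value = -1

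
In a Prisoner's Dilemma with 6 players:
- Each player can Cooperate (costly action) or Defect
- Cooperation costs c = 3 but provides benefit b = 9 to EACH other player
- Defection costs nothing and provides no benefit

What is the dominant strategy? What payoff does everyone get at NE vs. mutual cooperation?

Dominant: Defect; NE payoff = 0; Coop payoff = 42

Work:
Defect dominates (saves cost c = 3, benefit to others is external)
NE: All defect → everyone gets 0
If all cooperate: each receives (5)×9 - 3 = 42
Social dilemma: 42 > 0 but NE gives 0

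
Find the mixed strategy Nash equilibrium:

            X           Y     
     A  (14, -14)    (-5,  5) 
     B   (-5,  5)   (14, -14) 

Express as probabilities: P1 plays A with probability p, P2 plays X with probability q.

p = 0.5, q = 0.5

Work:
Find probabilities that make opponent indifferent:
P2 chooses q to make P1 indifferent between A and B
P1 chooses p to make P2 indifferent between X and Y
Mixed NE: P1 plays (A: 0.5, B: 0.5), P2 plays (X: 0.5, Y: 0.5)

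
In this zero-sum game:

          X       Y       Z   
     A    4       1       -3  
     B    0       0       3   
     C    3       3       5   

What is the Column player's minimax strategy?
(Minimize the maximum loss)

Column should play Y, value = 3

Work:
Column player minimizes Row's maximum payoff:
Column X: max payoff to Row = 4
Column Y: max payoff to Row = 3
Column Z: max payoff to Row = 5
Minimum is 3, achieved by column Y.
Minimax strategy: Y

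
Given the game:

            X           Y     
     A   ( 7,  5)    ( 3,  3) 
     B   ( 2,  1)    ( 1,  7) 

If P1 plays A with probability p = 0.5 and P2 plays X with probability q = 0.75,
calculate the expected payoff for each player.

E[P1] = 3.875, E[P2] = 3.5

Work:
E[P1] = p·q·π₁(A,X) + p·(1-q)·π₁(A,Y) + (1-p)·q·π₁(B,X) + (1-p)·(1-q)·π₁(B,Y)
= 0.5·0.75·7 + 0.5·0.25·3 + 0.5·0.75·2 + 0.5·0.25·1
= 3.875

E[P2] = 3.5 (similar calculation)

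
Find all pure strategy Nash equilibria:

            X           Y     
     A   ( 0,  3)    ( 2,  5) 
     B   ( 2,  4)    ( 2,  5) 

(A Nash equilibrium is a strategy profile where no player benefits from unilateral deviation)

Nash equilibrium: (A, Y), (B, Y)

Work:
Best responses:
  P1 vs X: payoffs [0, 2] → best response B (payoff 2)
  P1 vs Y: payoffs [2, 2] → best response A/B (payoff 2)
  P2 vs A: payoffs [3, 5] → best response Y (payoff 5)
  P2 vs B: payoffs [4, 5] → best response Y (payoff 5)
Mutual best responses: (A,Y), (B,Y) → Nash equilibria.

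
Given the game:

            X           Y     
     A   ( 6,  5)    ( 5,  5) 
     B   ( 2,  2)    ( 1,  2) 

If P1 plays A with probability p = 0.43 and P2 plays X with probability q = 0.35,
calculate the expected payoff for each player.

E[P1] = 3.07, E[P2] = 3.29

Work:
E[P1] = p·q·π₁(A,X) + p·(1-q)·π₁(A,Y) + (1-p)·q·π₁(B,X) + (1-p)·(1-q)·π₁(B,Y)
= 0.43·0.35·6 + 0.43·0.65·5 + 0.57·0.35·2 + 0.57·0.65·1
= 3.07

E[P2] = 3.29 (similar calculation)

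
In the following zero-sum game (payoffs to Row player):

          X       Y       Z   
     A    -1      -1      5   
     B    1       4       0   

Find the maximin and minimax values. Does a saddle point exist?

Maximin = 0, Minimax = 1, Saddle: False

Work:
Row minimums: [-1, 0] → maximin = 0
Column maximums: [1, 4, 5] → minimax = 1
No saddle point (maximin ≠ minimax). Mixed strategy needed.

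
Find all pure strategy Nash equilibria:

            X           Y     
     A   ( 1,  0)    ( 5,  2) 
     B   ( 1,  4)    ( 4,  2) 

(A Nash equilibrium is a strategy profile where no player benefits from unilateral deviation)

Nash equilibrium: (A, Y), (B, X)

Work:
Best responses:
  P1 vs X: payoffs [1, 1] → best response A/B (payoff 1)
  P1 vs Y: payoffs [5, 4] → best response A (payoff 5)
  P2 vs A: payoffs [0, 2] → best response Y (payoff 2)
  P2 vs B: payoffs [4, 2] → best response X (payoff 4)
Mutual best responses: (A,Y), (B,X) → Nash equilibria.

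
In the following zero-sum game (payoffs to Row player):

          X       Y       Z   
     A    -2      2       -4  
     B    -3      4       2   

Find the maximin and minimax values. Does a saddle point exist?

Maximin = -3, Minimax = -2, Saddle: False

Work:
Row minimums: [-4, -3] → maximin = -3
Column maximums: [-2, 4, 2] → minimax = -2
No saddle point (maximin ≠ minimax). Mixed strategy needed.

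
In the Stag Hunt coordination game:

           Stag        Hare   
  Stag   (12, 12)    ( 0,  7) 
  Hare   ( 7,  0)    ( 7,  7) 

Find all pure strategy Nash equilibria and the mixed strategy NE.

Pure NE: (Stag, Stag) and (Hare, Hare); Mixed NE: p = 0.5833, q = 0.5833

Work:
Check pure NE:
(Stag, Stag): (12, 12) - no unilateral deviation beneficial
(Hare, Hare): (7, 7) - no unilateral deviation beneficial
Mixed NE: P1 plays Stag with p = 0.5833, P2 plays Stag with q = 0.5833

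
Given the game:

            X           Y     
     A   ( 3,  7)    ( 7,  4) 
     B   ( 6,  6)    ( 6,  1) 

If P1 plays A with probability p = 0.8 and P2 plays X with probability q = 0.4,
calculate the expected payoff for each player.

E[P1] = 5.52, E[P2] = 4.76

Work:
E[P1] = p·q·π₁(A,X) + p·(1-q)·π₁(A,Y) + (1-p)·q·π₁(B,X) + (1-p)·(1-q)·π₁(B,Y)
= 0.8·0.4·3 + 0.8·0.6·7 + 0.2·0.4·6 + 0.2·0.6·6
= 5.52

E[P2] = 4.76 (similar calculation)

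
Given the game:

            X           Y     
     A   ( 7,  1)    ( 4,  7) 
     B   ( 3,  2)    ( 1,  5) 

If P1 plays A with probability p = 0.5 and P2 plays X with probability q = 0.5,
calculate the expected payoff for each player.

E[P1] = 3.75, E[P2] = 3.75

Work:
E[P1] = p·q·π₁(A,X) + p·(1-q)·π₁(A,Y) + (1-p)·q·π₁(B,X) + (1-p)·(1-q)·π₁(B,Y)
= 0.5·0.5·7 + 0.5·0.5·4 + 0.5·0.5·3 + 0.5·0.5·1
= 3.75

E[P2] = 3.75 (similar calculation)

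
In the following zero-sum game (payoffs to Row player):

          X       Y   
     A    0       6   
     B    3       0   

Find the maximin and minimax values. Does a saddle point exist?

Maximin = 0, Minimax = 3, Saddle: False

Work:
Row minimums: [0, 0] → maximin = 0
Column maximums: [3, 6] → minimax = 3
No saddle point (maximin ≠ minimax). Mixed strategy needed.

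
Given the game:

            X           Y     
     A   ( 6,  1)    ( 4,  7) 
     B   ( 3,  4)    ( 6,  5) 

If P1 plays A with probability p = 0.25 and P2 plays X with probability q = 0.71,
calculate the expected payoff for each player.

E[P1] = 4.2575, E[P2] = 3.9025

Work:
E[P1] = p·q·π₁(A,X) + p·(1-q)·π₁(A,Y) + (1-p)·q·π₁(B,X) + (1-p)·(1-q)·π₁(B,Y)
= 0.25·0.71·6 + 0.25·0.29·4 + 0.75·0.71·3 + 0.75·0.29·6
= 4.2575

E[P2] = 3.9025 (similar calculation)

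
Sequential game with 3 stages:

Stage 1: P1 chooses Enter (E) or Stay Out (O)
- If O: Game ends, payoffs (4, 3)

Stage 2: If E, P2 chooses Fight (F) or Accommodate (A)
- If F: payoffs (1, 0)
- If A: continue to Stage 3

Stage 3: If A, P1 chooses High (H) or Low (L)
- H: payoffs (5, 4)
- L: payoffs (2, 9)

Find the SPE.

SPE: (E, A, H); Outcome (5, 4)

Work:
Stage 3: P1 chooses H (5 vs 2)
Stage 2: P2: F->0, A->4 (anticipating H). Choose A
Stage 1: P1: O->4, E->5 (anticipating A, H). Choose E
SPE path: E -> A -> H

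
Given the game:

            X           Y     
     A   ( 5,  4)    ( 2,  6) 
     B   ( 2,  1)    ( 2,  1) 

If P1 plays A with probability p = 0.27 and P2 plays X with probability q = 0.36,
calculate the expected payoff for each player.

E[P1] = 2.2916, E[P2] = 2.1556

Work:
E[P1] = p·q·π₁(A,X) + p·(1-q)·π₁(A,Y) + (1-p)·q·π₁(B,X) + (1-p)·(1-q)·π₁(B,Y)
= 0.27·0.36·5 + 0.27·0.64·2 + 0.73·0.36·2 + 0.73·0.64·2
= 2.2916

E[P2] = 2.1556 (similar calculation)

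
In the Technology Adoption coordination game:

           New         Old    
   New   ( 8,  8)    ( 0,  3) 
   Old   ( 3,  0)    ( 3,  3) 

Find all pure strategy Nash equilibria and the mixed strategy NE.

Pure NE: (New, New) and (Old, Old); Mixed NE: p = 0.375, q = 0.375

Work:
Check pure NE:
(New, New): (8, 8) - no unilateral deviation beneficial
(Old, Old): (3, 3) - no unilateral deviation beneficial
Mixed NE: P1 plays New with p = 0.375, P2 plays New with q = 0.375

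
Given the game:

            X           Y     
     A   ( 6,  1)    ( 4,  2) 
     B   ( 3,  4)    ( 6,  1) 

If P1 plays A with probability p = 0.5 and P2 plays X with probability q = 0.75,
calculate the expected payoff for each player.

E[P1] = 4.625, E[P2] = 2.25

Work:
E[P1] = p·q·π₁(A,X) + p·(1-q)·π₁(A,Y) + (1-p)·q·π₁(B,X) + (1-p)·(1-q)·π₁(B,Y)
= 0.5·0.75·6 + 0.5·0.25·4 + 0.5·0.75·3 + 0.5·0.25·6
= 4.625

E[P2] = 2.25 (similar calculation)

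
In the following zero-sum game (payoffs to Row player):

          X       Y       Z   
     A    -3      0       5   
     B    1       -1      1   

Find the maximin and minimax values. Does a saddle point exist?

Maximin = -1, Minimax = 0, Saddle: False

Work:
Row minimums: [-3, -1] → maximin = -1
Column maximums: [1, 0, 5] → minimax = 0
No saddle point (maximin ≠ minimax). Mixed strategy needed.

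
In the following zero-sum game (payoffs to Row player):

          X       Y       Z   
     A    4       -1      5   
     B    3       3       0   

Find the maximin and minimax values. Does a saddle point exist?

Maximin = 0, Minimax = 3, Saddle: False

Work:
Row minimums: [-1, 0] → maximin = 0
Column maximums: [4, 3, 5] → minimax = 3
No saddle point (maximin ≠ minimax). Mixed strategy needed.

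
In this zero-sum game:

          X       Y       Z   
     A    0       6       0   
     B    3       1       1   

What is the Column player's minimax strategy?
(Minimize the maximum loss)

Column should play Z, value = 1

Work:
Column player minimizes Row's maximum payoff:
Column X: max payoff to Row = 3
Column Y: max payoff to Row = 6
Column Z: max payoff to Row = 1
Minimum is 1, achieved by column Z.
Minimax strategy: Z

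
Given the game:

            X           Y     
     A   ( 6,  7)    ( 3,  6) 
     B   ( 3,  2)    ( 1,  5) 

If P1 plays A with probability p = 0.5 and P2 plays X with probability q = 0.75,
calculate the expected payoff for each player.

E[P1] = 3.875, E[P2] = 4.75

Work:
E[P1] = p·q·π₁(A,X) + p·(1-q)·π₁(A,Y) + (1-p)·q·π₁(B,X) + (1-p)·(1-q)·π₁(B,Y)
= 0.5·0.75·6 + 0.5·0.25·3 + 0.5·0.75·3 + 0.5·0.25·1
= 3.875

E[P2] = 4.75 (similar calculation)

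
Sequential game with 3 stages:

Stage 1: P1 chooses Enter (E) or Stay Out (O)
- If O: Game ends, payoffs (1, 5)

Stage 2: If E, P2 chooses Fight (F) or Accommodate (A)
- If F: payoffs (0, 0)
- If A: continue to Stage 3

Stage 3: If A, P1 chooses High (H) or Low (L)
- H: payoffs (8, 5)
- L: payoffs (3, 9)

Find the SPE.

SPE: (E, A, H); Outcome (8, 5)

Work:
Stage 3: P1 chooses H (8 vs 3)
Stage 2: P2: F->0, A->5 (anticipating H). Choose A
Stage 1: P1: O->1, E->8 (anticipating A, H). Choose E
SPE path: E -> A -> H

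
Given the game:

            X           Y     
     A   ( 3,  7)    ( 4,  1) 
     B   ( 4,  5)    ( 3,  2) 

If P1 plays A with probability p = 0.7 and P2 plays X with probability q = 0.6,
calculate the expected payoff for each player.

E[P1] = 3.46, E[P2] = 4.36

Work:
E[P1] = p·q·π₁(A,X) + p·(1-q)·π₁(A,Y) + (1-p)·q·π₁(B,X) + (1-p)·(1-q)·π₁(B,Y)
= 0.7·0.6·3 + 0.7·0.4·4 + 0.3·0.6·4 + 0.3·0.4·3
= 3.46

E[P2] = 4.36 (similar calculation)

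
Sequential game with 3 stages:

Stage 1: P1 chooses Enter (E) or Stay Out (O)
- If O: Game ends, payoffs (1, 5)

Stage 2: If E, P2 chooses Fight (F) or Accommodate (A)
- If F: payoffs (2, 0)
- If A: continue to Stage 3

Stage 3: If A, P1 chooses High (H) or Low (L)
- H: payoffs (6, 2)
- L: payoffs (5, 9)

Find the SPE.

SPE: (E, A, H); Outcome (6, 2)

Work:
Stage 3: P1 chooses H (6 vs 5)
Stage 2: P2: F->0, A->2 (anticipating H). Choose A
Stage 1: P1: O->1, E->6 (anticipating A, H). Choose E
SPE path: E -> A -> H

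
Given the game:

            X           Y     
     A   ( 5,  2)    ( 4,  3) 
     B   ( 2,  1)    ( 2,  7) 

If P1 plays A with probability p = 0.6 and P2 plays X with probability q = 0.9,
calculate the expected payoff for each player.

E[P1] = 3.74, E[P2] = 1.9

Work:
E[P1] = p·q·π₁(A,X) + p·(1-q)·π₁(A,Y) + (1-p)·q·π₁(B,X) + (1-p)·(1-q)·π₁(B,Y)
= 0.6·0.9·5 + 0.6·0.1·4 + 0.4·0.9·2 + 0.4·0.1·2
= 3.74

E[P2] = 1.9 (similar calculation)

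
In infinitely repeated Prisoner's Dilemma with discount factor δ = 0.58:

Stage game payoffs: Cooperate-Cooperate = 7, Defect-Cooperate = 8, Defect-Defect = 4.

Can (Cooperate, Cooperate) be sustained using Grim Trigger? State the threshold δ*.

δ* = 0.25; since δ = 0.58 ≥ 0.25, cooperation can be sustained

Work:
For Grim Trigger:
Cooperate forever: 7/(1-δ)
Defect then punished: 8 + 4·δ/(1-δ)
Need: 7/(1-δ) ≥ 8 + 4·δ/(1-δ)
Solving: δ ≥ (T-R)/(T-P) = (8-7)/(8-4) = 0.25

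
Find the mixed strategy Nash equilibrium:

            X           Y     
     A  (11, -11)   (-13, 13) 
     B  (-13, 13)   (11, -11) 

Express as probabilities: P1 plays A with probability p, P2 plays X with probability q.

p = 0.5, q = 0.5

Work:
Find probabilities that make opponent indifferent:
P2 chooses q to make P1 indifferent between A and B
P1 chooses p to make P2 indifferent between X and Y
Mixed NE: P1 plays (A: 0.5, B: 0.5), P2 plays (X: 0.5, Y: 0.5)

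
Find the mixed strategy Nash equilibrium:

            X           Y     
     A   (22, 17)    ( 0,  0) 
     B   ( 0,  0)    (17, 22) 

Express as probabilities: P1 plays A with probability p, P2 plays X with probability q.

p = 0.5641, q = 0.4359

Work:
Find probabilities that make opponent indifferent:
P2 chooses q to make P1 indifferent between A and B
P1 chooses p to make P2 indifferent between X and Y
Mixed NE: P1 plays (A: 0.5641, B: 0.4359), P2 plays (X: 0.4359, Y: 0.5641)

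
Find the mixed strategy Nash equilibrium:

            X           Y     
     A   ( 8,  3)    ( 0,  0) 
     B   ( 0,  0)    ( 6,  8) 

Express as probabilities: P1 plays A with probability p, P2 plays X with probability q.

p = 0.7273, q = 0.4286

Work:
Find probabilities that make opponent indifferent:
P2 chooses q to make P1 indifferent between A and B
P1 chooses p to make P2 indifferent between X and Y
Mixed NE: P1 plays (A: 0.7273, B: 0.2727), P2 plays (X: 0.4286, Y: 0.5714)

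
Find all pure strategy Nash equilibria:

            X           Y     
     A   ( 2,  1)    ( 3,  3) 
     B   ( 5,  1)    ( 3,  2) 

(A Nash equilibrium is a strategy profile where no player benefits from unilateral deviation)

Nash equilibrium: (A, Y), (B, Y)

Work:
Best responses:
  P1 vs X: payoffs [2, 5] → best response B (payoff 5)
  P1 vs Y: payoffs [3, 3] → best response A/B (payoff 3)
  P2 vs A: payoffs [1, 3] → best response Y (payoff 3)
  P2 vs B: payoffs [1, 2] → best response Y (payoff 2)
Mutual best responses: (A,Y), (B,Y) → Nash equilibria.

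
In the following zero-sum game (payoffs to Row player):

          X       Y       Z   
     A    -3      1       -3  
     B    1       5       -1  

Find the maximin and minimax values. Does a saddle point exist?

Maximin = -1, Minimax = -1, Saddle: True

Work:
Row minimums: [-3, -1] → maximin = -1
Column maximums: [1, 5, -1] → minimax = -1
Saddle point exists! Game value = -1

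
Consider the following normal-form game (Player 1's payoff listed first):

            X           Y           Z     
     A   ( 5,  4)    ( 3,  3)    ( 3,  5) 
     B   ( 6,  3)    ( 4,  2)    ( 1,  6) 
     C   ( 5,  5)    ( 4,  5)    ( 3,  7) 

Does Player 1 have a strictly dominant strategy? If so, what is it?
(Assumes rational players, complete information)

No strictly dominant strategy exists for Player 1

Work:
A strategy strictly dominates another if it gives a strictly higher payoff against every opponent action. Compare each pair of P1's strategies column-by-column:
  A vs B: [5 vs 6, 3 vs 4, 3 vs 1] → A does not strictly dominate B (column X: 5 ≤ 6)
  A vs C: [5 vs 5, 3 vs 4, 3 vs 3] → A does not strictly dominate C (column X: 5 ≤ 5)
  B vs A: [6 vs 5, 4 vs 3, 1 vs 3] → B does not strictly dominate A (column Z: 1 ≤ 3)
  B vs C: [6 vs 5, 4 vs 4, 1 vs 3] → B does not strictly dominate C (column Y: 4 ≤ 4)
  C vs A: [5 vs 5, 4 vs 3, 3 vs 3] → C does not strictly dominate A (column X: 5 ≤ 5)
  C vs B: [5 vs 6, 4 vs 4, 3 vs 1] → C does not strictly dominate B (column X: 5 ≤ 6)
No single strategy strictly dominates all others → no strictly dominant strategy.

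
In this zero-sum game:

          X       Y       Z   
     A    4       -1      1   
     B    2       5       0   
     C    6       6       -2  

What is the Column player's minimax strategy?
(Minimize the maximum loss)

Column should play Z, value = 1

Work:
Column player minimizes Row's maximum payoff:
Column X: max payoff to Row = 6
Column Y: max payoff to Row = 6
Column Z: max payoff to Row = 1
Minimum is 1, achieved by column Z.
Minimax strategy: Z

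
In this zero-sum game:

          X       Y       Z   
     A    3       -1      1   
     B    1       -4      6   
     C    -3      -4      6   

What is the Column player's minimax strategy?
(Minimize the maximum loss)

Column should play Y, value = -1

Work:
Column player minimizes Row's maximum payoff:
Column X: max payoff to Row = 3
Column Y: max payoff to Row = -1
Column Z: max payoff to Row = 6
Minimum is -1, achieved by column Y.
Minimax strategy: Y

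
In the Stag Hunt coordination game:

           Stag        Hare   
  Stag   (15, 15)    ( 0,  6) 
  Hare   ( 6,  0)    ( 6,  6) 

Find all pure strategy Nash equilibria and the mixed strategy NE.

Pure NE: (Stag, Stag) and (Hare, Hare); Mixed NE: p = 0.4, q = 0.4

Work:
Check pure NE:
(Stag, Stag): (15, 15) - no unilateral deviation beneficial
(Hare, Hare): (6, 6) - no unilateral deviation beneficial
Mixed NE: P1 plays Stag with p = 0.4, P2 plays Stag with q = 0.4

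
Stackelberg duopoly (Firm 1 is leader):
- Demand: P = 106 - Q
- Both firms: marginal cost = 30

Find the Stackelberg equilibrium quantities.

q₁* (leader) = 38.0, q₂* (follower) = 19.0

Work:
Follower's reaction: q₂ = (a - c - q₁)/2
Leader substitutes: π₁ = q₁·(a - q₁ - (a-c-q₁)/2 - c)
FOC: q₁* = (106 - 30)/2 = 38.00
Then: q₂* = (106 - 30 - 38.0)/2 = 19.00
Leader has first-mover advantage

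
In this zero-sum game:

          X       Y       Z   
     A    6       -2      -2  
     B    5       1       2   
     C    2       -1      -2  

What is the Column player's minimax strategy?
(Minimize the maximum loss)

Column should play Y, value = 1

Work:
Column player minimizes Row's maximum payoff:
Column X: max payoff to Row = 6
Column Y: max payoff to Row = 1
Column Z: max payoff to Row = 2
Minimum is 1, achieved by column Y.
Minimax strategy: Y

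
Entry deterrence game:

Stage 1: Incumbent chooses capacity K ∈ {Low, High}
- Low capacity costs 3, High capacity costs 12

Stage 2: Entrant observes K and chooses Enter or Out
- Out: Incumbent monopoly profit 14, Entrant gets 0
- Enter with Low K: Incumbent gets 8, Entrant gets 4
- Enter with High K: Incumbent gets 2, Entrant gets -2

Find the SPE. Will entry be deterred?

SPE: (Low, Enter|Low, Out|High); Entry not deterred. Incumbent net profit = 5, Entrant gets 4

Work:
After Low K: Entrant enters (4 > 0)
After High K: Entrant stays out (-2 < 0)
Incumbent: Low → 8−3=5, High → 14−12=2
Incumbent chooses Low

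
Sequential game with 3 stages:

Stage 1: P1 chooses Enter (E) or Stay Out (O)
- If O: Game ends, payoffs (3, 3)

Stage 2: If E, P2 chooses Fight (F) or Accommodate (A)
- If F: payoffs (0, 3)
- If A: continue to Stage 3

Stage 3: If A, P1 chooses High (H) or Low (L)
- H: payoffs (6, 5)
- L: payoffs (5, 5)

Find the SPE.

SPE: (E, A, H); Outcome (6, 5)

Work:
Stage 3: P1 chooses H (6 vs 5)
Stage 2: P2: F->3, A->5 (anticipating H). Choose A
Stage 1: P1: O->3, E->6 (anticipating A, H). Choose E
SPE path: E -> A -> H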